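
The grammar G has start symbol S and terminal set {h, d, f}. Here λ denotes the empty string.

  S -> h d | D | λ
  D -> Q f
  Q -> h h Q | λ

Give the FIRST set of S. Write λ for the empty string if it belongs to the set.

{λ, f, h}

FIRST(Q): from Q->h h Q we get {h}; from Q->λ we get {λ}. So FIRST(Q) = {λ, h}.
FIRST(D): from D->Q f we get {f, h}. So FIRST(D) = {f, h}.
FIRST(S): from S->h d we get {h}; from S->D we get {f, h}; from S->λ we get {λ}. So FIRST(S) = {λ, f, h}.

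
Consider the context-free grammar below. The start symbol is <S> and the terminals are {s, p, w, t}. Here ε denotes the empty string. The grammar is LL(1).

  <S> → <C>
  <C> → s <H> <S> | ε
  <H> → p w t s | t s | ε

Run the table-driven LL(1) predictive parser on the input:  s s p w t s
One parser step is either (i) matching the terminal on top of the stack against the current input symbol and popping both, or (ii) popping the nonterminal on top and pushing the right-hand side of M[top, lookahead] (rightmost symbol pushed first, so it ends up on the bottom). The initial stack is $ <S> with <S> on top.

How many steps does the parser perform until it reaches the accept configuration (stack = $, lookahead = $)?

14

      Stack          Input          Action
   1  $ <S>          s s p w t s $  expand <S> → <C>
   2  $ <C>          s s p w t s $  expand <C> → s <H> <S>
   3  $ <S> <H> s    s s p w t s $  match s
   4  $ <S> <H>      s p w t s $    expand <H> → ε
   5  $ <S>          s p w t s $    expand <S> → <C>
   6  $ <C>          s p w t s $    expand <C> → s <H> <S>
   7  $ <S> <H> s    s p w t s $    match s
   8  $ <S> <H>      p w t s $      expand <H> → p w t s
   9  $ <S> s t w p  p w t s $      match p
  10  $ <S> s t w    w t s $        match w
  11  $ <S> s t      t s $          match t
  12  $ <S> s        s $            match s
  13  $ <S>          $              expand <S> → <C>
  14  $ <C>          $              expand <C> → ε
Accept reached after 14 steps.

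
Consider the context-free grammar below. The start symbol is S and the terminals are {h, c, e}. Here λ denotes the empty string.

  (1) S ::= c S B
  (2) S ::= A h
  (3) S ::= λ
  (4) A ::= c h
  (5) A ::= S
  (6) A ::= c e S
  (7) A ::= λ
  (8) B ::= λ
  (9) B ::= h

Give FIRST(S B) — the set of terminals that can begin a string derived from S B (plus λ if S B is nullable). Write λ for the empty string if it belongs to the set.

FIRST(B) = {λ, h}
FIRST(S) = {λ, c, h}  (via A h)
FIRST(A) = {λ, c, h}  (via S)
FIRST(S B): take FIRST of each symbol in turn, carrying on past any symbol whose FIRST contains λ; result {λ, c, h}.

{λ, c, h}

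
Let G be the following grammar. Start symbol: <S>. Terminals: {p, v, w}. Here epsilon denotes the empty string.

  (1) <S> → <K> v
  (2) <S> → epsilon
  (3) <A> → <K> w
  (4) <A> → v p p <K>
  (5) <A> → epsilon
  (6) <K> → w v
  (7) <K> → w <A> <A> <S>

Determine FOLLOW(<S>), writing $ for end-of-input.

{$, v, w}

FIRST(<K>) = {w}
FIRST(<S>) = {epsilon, w}  (via <K> v)
FIRST(<A>) = {epsilon, v, w}  (via <K> w)
FOLLOW(<S>) includes $ since <S> is the start symbol.
FOLLOW(<S>): in <K>→w <A> <A> <S>, the suffix after <S> is empty, so FOLLOW(<S>) ⊇ FOLLOW(<K>) = {v, w}. Thus FOLLOW(<S>) = {$, v, w}.
FOLLOW(<A>): in <K>→w <A> <A> <S> (occurrence 1), <A> is followed by <A> <S> with FIRST {epsilon, v, w}; in <K>→w <A> <A> <S> (occurrence 1), the suffix after <A> is nullable, so FOLLOW(<A>) ⊇ FOLLOW(<K>) = {v, w}; in <K>→w <A> <A> <S> (occurrence 2), <A> is followed by <S> with FIRST {epsilon, w}; in <K>→w <A> <A> <S> (occurrence 2), the suffix after <A> is nullable, so FOLLOW(<A>) ⊇ FOLLOW(<K>) = {v, w}. Thus FOLLOW(<A>) = {v, w}.
FOLLOW(<K>): in <S>→<K> v, <K> is followed by v with FIRST {v}; in <A>→<K> w, <K> is followed by w with FIRST {w}; in <A>→v p p <K>, the suffix after <K> is empty, so FOLLOW(<K>) ⊇ FOLLOW(<A>) = {v, w}. Thus FOLLOW(<K>) = {v, w}.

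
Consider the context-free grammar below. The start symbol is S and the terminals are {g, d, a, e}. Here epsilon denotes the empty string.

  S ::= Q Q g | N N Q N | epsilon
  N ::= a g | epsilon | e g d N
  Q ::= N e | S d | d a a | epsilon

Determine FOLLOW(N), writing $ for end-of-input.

FIRST(N): from N::=a g we get {a}; from N::=epsilon we get {epsilon}; from N::=e g d N we get {e}. So FIRST(N) = {epsilon, a, e}.
FIRST(S): from S::=Q Q g we get {a, d, e, g}; from S::=N N Q N we get {epsilon, a, d, e, g}; from S::=epsilon we get {epsilon}. So FIRST(S) = {epsilon, a, d, e, g}.
FIRST(Q): from Q::=N e we get {a, e}; from Q::=S d we get {a, d, e, g}; from Q::=d a a we get {d}; from Q::=epsilon we get {epsilon}. So FIRST(Q) = {epsilon, a, d, e, g}.
FOLLOW(S) includes $ since S is the start symbol.
FOLLOW(S): in Q::=S d, S is followed by d with FIRST {d}. Thus FOLLOW(S) = {$, d}.
FOLLOW(N): in S::=N N Q N (occurrence 1), N is followed by N Q N with FIRST {epsilon, a, d, e, g}; in S::=N N Q N (occurrence 1), the suffix after N is nullable, so FOLLOW(N) ⊇ FOLLOW(S) = {$, d}; in S::=N N Q N (occurrence 2), N is followed by Q N with FIRST {epsilon, a, d, e, g}; in S::=N N Q N (occurrence 2), the suffix after N is nullable, so FOLLOW(N) ⊇ FOLLOW(S) = {$, d}; in S::=N N Q N (occurrence 3), the suffix after N is empty, so FOLLOW(N) ⊇ FOLLOW(S) = {$, d}; in N::=e g d N, the suffix after N is empty (adds nothing new); in Q::=N e, N is followed by e with FIRST {e}. Thus FOLLOW(N) = {$, a, d, e, g}.
FOLLOW(Q): in S::=Q Q g (occurrence 1), Q is followed by Q g with FIRST {a, d, e, g}; in S::=Q Q g (occurrence 2), Q is followed by g with FIRST {g}; in S::=N N Q N, Q is followed by N with FIRST {epsilon, a, e}; in S::=N N Q N, the suffix after Q is nullable, so FOLLOW(Q) ⊇ FOLLOW(S) = {$, d}. Thus FOLLOW(Q) = {$, a, d, e, g}.

{$, a, d, e, g}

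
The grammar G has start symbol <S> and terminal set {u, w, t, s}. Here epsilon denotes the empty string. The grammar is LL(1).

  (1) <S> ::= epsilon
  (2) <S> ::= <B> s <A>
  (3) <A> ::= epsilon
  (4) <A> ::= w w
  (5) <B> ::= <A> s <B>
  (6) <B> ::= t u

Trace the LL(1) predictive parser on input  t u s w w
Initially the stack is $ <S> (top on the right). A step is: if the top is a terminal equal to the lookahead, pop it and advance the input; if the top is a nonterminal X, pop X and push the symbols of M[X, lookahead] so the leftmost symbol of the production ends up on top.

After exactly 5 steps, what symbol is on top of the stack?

     Stack        Input        Action
  1  $ <S>        t u s w w $  expand <S> ::= <B> s <A>
  2  $ <A> s <B>  t u s w w $  expand <B> ::= t u
  3  $ <A> s u t  t u s w w $  match t
  4  $ <A> s u    u s w w $    match u
  5  $ <A> s      s w w $      match s
Stack after step 5: $ <A> (top = <A>).

<A>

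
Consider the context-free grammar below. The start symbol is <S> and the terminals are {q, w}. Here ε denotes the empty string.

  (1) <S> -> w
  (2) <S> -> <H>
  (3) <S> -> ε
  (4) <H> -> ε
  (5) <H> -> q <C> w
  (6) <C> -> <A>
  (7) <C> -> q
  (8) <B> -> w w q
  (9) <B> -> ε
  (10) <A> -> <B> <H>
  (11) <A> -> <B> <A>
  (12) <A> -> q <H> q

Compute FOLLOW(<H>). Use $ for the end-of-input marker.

{$, q, w}

FIRST(<H>): from <H>->ε we get {ε}; from <H>->q <C> w we get {q}. So FIRST(<H>) = {ε, q}.
FIRST(<B>): from <B>->w w q we get {w}; from <B>->ε we get {ε}. So FIRST(<B>) = {ε, w}.
FIRST(<S>): from <S>->w we get {w}; from <S>-><H> we get {ε, q}; from <S>->ε we get {ε}. So FIRST(<S>) = {ε, q, w}.
FIRST(<A>): from <A>-><B> <H> we get {ε, q, w}; from <A>-><B> <A> we get {ε, q, w}; from <A>->q <H> q we get {q}. So FIRST(<A>) = {ε, q, w}.
FIRST(<C>): from <C>-><A> we get {ε, q, w}; from <C>->q we get {q}. So FIRST(<C>) = {ε, q, w}.
FOLLOW(<S>) includes $ since <S> is the start symbol.
FOLLOW(<S>): <S> appears on no right-hand side. Thus FOLLOW(<S>) = {$}.
FOLLOW(<C>): in <H>->q <C> w, <C> is followed by w with FIRST {w}. Thus FOLLOW(<C>) = {w}.
FOLLOW(<A>): in <C>-><A>, the suffix after <A> is empty, so FOLLOW(<A>) ⊇ FOLLOW(<C>) = {w}; in <A>-><B> <A>, the suffix after <A> is empty (adds nothing new). Thus FOLLOW(<A>) = {w}.
FOLLOW(<H>): in <S>-><H>, the suffix after <H> is empty, so FOLLOW(<H>) ⊇ FOLLOW(<S>) = {$}; in <A>-><B> <H>, the suffix after <H> is empty, so FOLLOW(<H>) ⊇ FOLLOW(<A>) = {w}; in <A>->q <H> q, <H> is followed by q with FIRST {q}. Thus FOLLOW(<H>) = {$, q, w}.
FOLLOW(<B>): in <A>-><B> <H>, <B> is followed by <H> with FIRST {ε, q}; in <A>-><B> <H>, the suffix after <B> is nullable, so FOLLOW(<B>) ⊇ FOLLOW(<A>) = {w}; in <A>-><B> <A>, <B> is followed by <A> with FIRST {ε, q, w}; in <A>-><B> <A>, the suffix after <B> is nullable, so FOLLOW(<B>) ⊇ FOLLOW(<A>) = {w}. Thus FOLLOW(<B>) = {q, w}.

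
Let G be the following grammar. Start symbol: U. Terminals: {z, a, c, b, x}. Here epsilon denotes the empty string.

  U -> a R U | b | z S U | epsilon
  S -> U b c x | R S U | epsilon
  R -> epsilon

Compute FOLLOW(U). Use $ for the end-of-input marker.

FIRST(U): from U->a R U we get {a}; from U->b we get {b}; from U->z S U we get {z}; from U->epsilon we get {epsilon}. So FIRST(U) = {epsilon, a, b, z}.
FIRST(R): from R->epsilon we get {epsilon}. So FIRST(R) = {epsilon}.
FIRST(S): from S->U b c x we get {a, b, z}; from S->R S U we get {epsilon, a, b, z}; from S->epsilon we get {epsilon}. So FIRST(S) = {epsilon, a, b, z}.
FOLLOW(U) includes $ since U is the start symbol.
FOLLOW(U): in U->a R U, the suffix after U is empty (adds nothing new); in U->z S U, the suffix after U is empty (adds nothing new); in S->U b c x, U is followed by b c x with FIRST {b}; in S->R S U, the suffix after U is empty, so FOLLOW(U) ⊇ FOLLOW(S) = {$, a, b, z}. Thus FOLLOW(U) = {$, a, b, z}.
FOLLOW(S): in U->z S U, S is followed by U with FIRST {epsilon, a, b, z}; in U->z S U, the suffix after S is nullable, so FOLLOW(S) ⊇ FOLLOW(U) = {$, a, b, z}; in S->R S U, S is followed by U with FIRST {epsilon, a, b, z}; in S->R S U, the suffix after S is nullable (adds nothing new). Thus FOLLOW(S) = {$, a, b, z}.
FOLLOW(R): in U->a R U, R is followed by U with FIRST {epsilon, a, b, z}; in U->a R U, the suffix after R is nullable, so FOLLOW(R) ⊇ FOLLOW(U) = {$, a, b, z}; in S->R S U, R is followed by S U with FIRST {epsilon, a, b, z}; in S->R S U, the suffix after R is nullable, so FOLLOW(R) ⊇ FOLLOW(S) = {$, a, b, z}. Thus FOLLOW(R) = {$, a, b, z}.

{$, a, b, z}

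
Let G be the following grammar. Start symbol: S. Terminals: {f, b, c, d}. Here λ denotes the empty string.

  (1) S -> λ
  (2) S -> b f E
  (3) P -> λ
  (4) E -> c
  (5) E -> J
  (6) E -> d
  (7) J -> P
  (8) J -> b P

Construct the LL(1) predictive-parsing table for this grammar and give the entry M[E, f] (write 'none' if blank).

none

FIRST(S): from S->λ we get {λ}; from S->b f E we get {b}. So FIRST(S) = {λ, b}.
FIRST(P): from P->λ we get {λ}. So FIRST(P) = {λ}.
FIRST(J): from J->P we get {λ}; from J->b P we get {b}. So FIRST(J) = {λ, b}.
FIRST(E): from E->c we get {c}; from E->J we get {λ, b}; from E->d we get {d}. So FIRST(E) = {λ, b, c, d}.
FOLLOW(S) includes $ since S is the start symbol.
FOLLOW(S): S appears on no right-hand side. Thus FOLLOW(S) = {$}.
FOLLOW(E): in S->b f E, the suffix after E is empty, so FOLLOW(E) ⊇ FOLLOW(S) = {$}. Thus FOLLOW(E) = {$}.
For E -> c: FIRST(c) = {c}, so it goes in M[E, t] for t ∈ {c}.
For E -> J: FIRST(J) = {λ, b}, so it goes in M[E, t] for t ∈ {b}; since λ ∈ FIRST, also for every t ∈ FOLLOW(E) = {$}.
For E -> d: FIRST(d) = {d}, so it goes in M[E, t] for t ∈ {d}.
None of these place a production in M[E, f].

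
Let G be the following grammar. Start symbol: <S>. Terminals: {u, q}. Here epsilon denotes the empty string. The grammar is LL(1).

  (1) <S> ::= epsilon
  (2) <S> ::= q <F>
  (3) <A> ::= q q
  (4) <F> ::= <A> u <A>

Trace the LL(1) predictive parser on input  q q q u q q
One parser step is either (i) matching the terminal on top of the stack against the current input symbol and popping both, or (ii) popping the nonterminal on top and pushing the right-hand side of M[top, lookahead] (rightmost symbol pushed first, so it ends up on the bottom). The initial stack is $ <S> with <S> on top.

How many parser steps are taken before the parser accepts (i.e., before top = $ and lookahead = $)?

10

      Stack        Input          Action
   1  $ <S>        q q q u q q $  expand <S> ::= q <F>
   2  $ <F> q      q q q u q q $  match q
   3  $ <F>        q q u q q $    expand <F> ::= <A> u <A>
   4  $ <A> u <A>  q q u q q $    expand <A> ::= q q
   5  $ <A> u q q  q q u q q $    match q
   6  $ <A> u q    q u q q $      match q
   7  $ <A> u      u q q $        match u
   8  $ <A>        q q $          expand <A> ::= q q
   9  $ q q        q q $          match q
  10  $ q          q $            match q
Accept reached after 10 steps.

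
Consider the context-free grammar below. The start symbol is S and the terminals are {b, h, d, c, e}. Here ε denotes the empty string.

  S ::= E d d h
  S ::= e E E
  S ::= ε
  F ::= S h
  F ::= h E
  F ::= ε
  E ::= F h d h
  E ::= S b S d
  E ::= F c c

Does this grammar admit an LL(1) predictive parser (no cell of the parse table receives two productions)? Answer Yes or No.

FIRST(S) = {ε, b, c, e, h}
FIRST(F) = {ε, b, c, e, h}
FIRST(E) = {b, c, e, h}
FOLLOW(S) = {$, b, d, h}
FOLLOW(F) = {c, h}
FOLLOW(E) = {$, b, c, d, e, h}
Cell M[E, b] receives both E ::= F h d h and E ::= S b S d and E ::= F c c — the grammar is not LL(1).

No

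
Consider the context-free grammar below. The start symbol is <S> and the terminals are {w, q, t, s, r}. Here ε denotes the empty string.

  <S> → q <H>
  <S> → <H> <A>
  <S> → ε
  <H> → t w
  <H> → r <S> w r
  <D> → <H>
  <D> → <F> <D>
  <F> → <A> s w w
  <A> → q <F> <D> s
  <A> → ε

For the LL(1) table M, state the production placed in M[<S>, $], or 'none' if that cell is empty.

FIRST(<H>) = {r, t}
FIRST(<A>) = {ε, q}
FIRST(<S>) = {ε, q, r, t}  (via <H> <A>)
FIRST(<F>) = {q, s}  (via <A> s w w)
FIRST(<D>) = {q, r, s, t}  (via <H>, <F> <D>)
FOLLOW(<S>) includes $ since <S> is the start symbol.
FOLLOW(<S>): in <H>→r <S> w r, <S> is followed by w r with FIRST {w}. Thus FOLLOW(<S>) = {$, w}.
For <S> → q <H>: FIRST(q <H>) = {q}, so it goes in M[<S>, t] for t ∈ {q}.
For <S> → <H> <A>: FIRST(<H> <A>) = {r, t}, so it goes in M[<S>, t] for t ∈ {r, t}.
For <S> → ε: FIRST(ε) = {ε}, so it goes in M[<S>, t] for t ∈ {}; since ε ∈ FIRST, also for every t ∈ FOLLOW(<S>) = {$, w}.

<S> → ε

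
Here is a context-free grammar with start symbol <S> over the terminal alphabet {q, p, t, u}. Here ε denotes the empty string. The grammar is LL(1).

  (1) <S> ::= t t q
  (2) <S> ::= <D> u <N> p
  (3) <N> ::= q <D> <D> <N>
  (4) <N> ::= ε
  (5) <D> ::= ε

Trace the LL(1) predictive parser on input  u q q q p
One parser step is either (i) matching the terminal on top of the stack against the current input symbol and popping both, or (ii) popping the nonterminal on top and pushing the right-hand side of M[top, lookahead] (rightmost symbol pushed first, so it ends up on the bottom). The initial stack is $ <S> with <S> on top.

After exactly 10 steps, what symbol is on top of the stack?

<D>

step 1: stack=$ <S>  input=u q q q p $  — expand <S> ::= <D> u <N> p
step 2: stack=$ p <N> u <D>  input=u q q q p $  — expand <D> ::= ε
step 3: stack=$ p <N> u  input=u q q q p $  — match u
step 4: stack=$ p <N>  input=q q q p $  — expand <N> ::= q <D> <D> <N>
step 5: stack=$ p <N> <D> <D> q  input=q q q p $  — match q
step 6: stack=$ p <N> <D> <D>  input=q q p $  — expand <D> ::= ε
step 7: stack=$ p <N> <D>  input=q q p $  — expand <D> ::= ε
step 8: stack=$ p <N>  input=q q p $  — expand <N> ::= q <D> <D> <N>
step 9: stack=$ p <N> <D> <D> q  input=q q p $  — match q
step 10: stack=$ p <N> <D> <D>  input=q p $  — expand <D> ::= ε
Stack after step 10: $ p <N> <D> (top = <D>).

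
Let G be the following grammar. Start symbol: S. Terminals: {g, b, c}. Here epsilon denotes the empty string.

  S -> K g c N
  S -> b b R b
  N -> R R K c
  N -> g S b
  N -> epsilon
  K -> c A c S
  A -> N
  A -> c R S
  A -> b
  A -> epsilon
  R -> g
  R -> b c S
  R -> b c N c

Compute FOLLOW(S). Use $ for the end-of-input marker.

{$, b, c, g}

FIRST(K) = {c}
FIRST(R) = {b, g}
FIRST(S) = {b, c}  (via K g c N)
FIRST(N) = {epsilon, b, g}  (via R R K c)
FIRST(A) = {epsilon, b, c, g}  (via N)
FOLLOW(S) includes $ since S is the start symbol.
FOLLOW(K): in S->K g c N, K is followed by g c N with FIRST {g}; in N->R R K c, K is followed by c with FIRST {c}. Thus FOLLOW(K) = {c, g}.
FOLLOW(A): in K->c A c S, A is followed by c S with FIRST {c}. Thus FOLLOW(A) = {c}.
FOLLOW(R): in S->b b R b, R is followed by b with FIRST {b}; in N->R R K c (occurrence 1), R is followed by R K c with FIRST {b, g}; in N->R R K c (occurrence 2), R is followed by K c with FIRST {c}; in A->c R S, R is followed by S with FIRST {b, c}. Thus FOLLOW(R) = {b, c, g}.
FOLLOW(S): in N->g S b, S is followed by b with FIRST {b}; in K->c A c S, the suffix after S is empty, so FOLLOW(S) ⊇ FOLLOW(K) = {c, g}; in A->c R S, the suffix after S is empty, so FOLLOW(S) ⊇ FOLLOW(A) = {c}; in R->b c S, the suffix after S is empty, so FOLLOW(S) ⊇ FOLLOW(R) = {b, c, g}. Thus FOLLOW(S) = {$, b, c, g}.
FOLLOW(N): in S->K g c N, the suffix after N is empty, so FOLLOW(N) ⊇ FOLLOW(S) = {$, b, c, g}; in A->N, the suffix after N is empty, so FOLLOW(N) ⊇ FOLLOW(A) = {c}; in R->b c N c, N is followed by c with FIRST {c}. Thus FOLLOW(N) = {$, b, c, g}.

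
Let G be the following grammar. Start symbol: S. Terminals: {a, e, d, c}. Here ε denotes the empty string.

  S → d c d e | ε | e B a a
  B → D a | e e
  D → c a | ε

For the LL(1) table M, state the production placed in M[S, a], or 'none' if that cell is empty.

FIRST(S): from S→d c d e we get {d}; from S→ε we get {ε}; from S→e B a a we get {e}. So FIRST(S) = {ε, d, e}.
FIRST(D): from D→c a we get {c}; from D→ε we get {ε}. So FIRST(D) = {ε, c}.
FIRST(B): from B→D a we get {a, c}; from B→e e we get {e}. So FIRST(B) = {a, c, e}.
FOLLOW(S) includes $ since S is the start symbol.
FOLLOW(S): S appears on no right-hand side. Thus FOLLOW(S) = {$}.
For S → d c d e: FIRST(d c d e) = {d}, so it goes in M[S, t] for t ∈ {d}.
For S → ε: FIRST(ε) = {ε}, so it goes in M[S, t] for t ∈ {}; since ε ∈ FIRST, also for every t ∈ FOLLOW(S) = {$}.
For S → e B a a: FIRST(e B a a) = {e}, so it goes in M[S, t] for t ∈ {e}.
None of these place a production in M[S, a].

none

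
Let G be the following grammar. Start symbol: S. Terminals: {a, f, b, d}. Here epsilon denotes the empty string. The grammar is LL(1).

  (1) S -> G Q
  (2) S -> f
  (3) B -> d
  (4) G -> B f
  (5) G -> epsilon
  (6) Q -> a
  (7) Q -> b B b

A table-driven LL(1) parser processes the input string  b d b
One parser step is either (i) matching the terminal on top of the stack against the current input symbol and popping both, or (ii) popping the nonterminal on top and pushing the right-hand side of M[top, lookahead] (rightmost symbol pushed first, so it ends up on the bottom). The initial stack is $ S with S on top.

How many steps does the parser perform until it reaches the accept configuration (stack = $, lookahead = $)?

7

     Stack    Input    Action
  1  $ S      b d b $  expand S -> G Q
  2  $ Q G    b d b $  expand G -> epsilon
  3  $ Q      b d b $  expand Q -> b B b
  4  $ b B b  b d b $  match b
  5  $ b B    d b $    expand B -> d
  6  $ b d    d b $    match d
  7  $ b      b $      match b
Accept reached after 7 steps.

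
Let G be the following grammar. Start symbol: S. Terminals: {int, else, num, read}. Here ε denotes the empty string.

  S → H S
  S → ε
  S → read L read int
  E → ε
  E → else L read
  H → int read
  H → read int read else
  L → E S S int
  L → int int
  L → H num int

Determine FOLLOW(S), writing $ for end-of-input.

FIRST(E) = {ε, else}
FIRST(H) = {int, read}
FIRST(S) = {ε, int, read}  (via H S)
FIRST(L) = {else, int, read}  (via E S S int, H num int)
FOLLOW(S) includes $ since S is the start symbol.
FOLLOW(S): in S→H S, the suffix after S is empty (adds nothing new); in L→E S S int (occurrence 1), S is followed by S int with FIRST {int, read}; in L→E S S int (occurrence 2), S is followed by int with FIRST {int}. Thus FOLLOW(S) = {$, int, read}.
FOLLOW(E): in L→E S S int, E is followed by S S int with FIRST {int, read}. Thus FOLLOW(E) = {int, read}.
FOLLOW(H): in S→H S, H is followed by S with FIRST {ε, int, read}; in S→H S, the suffix after H is nullable, so FOLLOW(H) ⊇ FOLLOW(S) = {$, int, read}; in L→H num int, H is followed by num int with FIRST {num}. Thus FOLLOW(H) = {$, int, num, read}.
FOLLOW(L): in S→read L read int, L is followed by read int with FIRST {read}; in E→else L read, L is followed by read with FIRST {read}. Thus FOLLOW(L) = {read}.

{$, int, read}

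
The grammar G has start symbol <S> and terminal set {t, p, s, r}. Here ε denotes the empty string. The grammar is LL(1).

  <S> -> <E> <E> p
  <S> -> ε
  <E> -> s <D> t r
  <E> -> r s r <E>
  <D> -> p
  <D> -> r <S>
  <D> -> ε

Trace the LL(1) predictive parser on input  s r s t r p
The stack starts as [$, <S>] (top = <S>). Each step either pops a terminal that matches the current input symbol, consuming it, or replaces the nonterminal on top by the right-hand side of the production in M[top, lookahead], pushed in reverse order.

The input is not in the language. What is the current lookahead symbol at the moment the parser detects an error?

step 1: stack=$ <S>  input=s r s t r p $  — expand <S> -> <E> <E> p
step 2: stack=$ p <E> <E>  input=s r s t r p $  — expand <E> -> s <D> t r
step 3: stack=$ p <E> r t <D> s  input=s r s t r p $  — match s
step 4: stack=$ p <E> r t <D>  input=r s t r p $  — expand <D> -> r <S>
step 5: stack=$ p <E> r t <S> r  input=r s t r p $  — match r
step 6: stack=$ p <E> r t <S>  input=s t r p $  — expand <S> -> <E> <E> p
step 7: stack=$ p <E> r t p <E> <E>  input=s t r p $  — expand <E> -> s <D> t r
step 8: stack=$ p <E> r t p <E> r t <D> s  input=s t r p $  — match s
step 9: stack=$ p <E> r t p <E> r t <D>  input=t r p $  — expand <D> -> ε
step 10: stack=$ p <E> r t p <E> r t  input=t r p $  — match t
step 11: stack=$ p <E> r t p <E> r  input=r p $  — match r
step 12: stack=$ p <E> r t p <E>  input=p $  — error: M[<E>, p] is empty

p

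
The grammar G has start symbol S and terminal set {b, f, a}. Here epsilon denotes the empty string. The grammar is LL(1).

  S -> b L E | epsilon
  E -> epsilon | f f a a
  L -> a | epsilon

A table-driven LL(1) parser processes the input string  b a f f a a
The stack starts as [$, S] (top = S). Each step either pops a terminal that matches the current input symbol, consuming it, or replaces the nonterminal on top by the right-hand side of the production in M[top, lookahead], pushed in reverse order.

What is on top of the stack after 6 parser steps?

step 1: stack=$ S  input=b a f f a a $  — expand S -> b L E
step 2: stack=$ E L b  input=b a f f a a $  — match b
step 3: stack=$ E L  input=a f f a a $  — expand L -> a
step 4: stack=$ E a  input=a f f a a $  — match a
step 5: stack=$ E  input=f f a a $  — expand E -> f f a a
step 6: stack=$ a a f f  input=f f a a $  — match f
Stack after step 6: $ a a f (top = f).

f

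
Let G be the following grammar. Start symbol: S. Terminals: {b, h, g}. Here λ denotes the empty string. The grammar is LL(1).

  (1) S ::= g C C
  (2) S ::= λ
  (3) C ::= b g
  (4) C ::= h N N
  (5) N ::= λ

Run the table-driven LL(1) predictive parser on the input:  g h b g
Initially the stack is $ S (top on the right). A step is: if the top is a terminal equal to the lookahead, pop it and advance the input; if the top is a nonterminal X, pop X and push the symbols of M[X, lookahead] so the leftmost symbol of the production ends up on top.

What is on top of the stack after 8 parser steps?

step 1: stack=$ S  input=g h b g $  — expand S ::= g C C
step 2: stack=$ C C g  input=g h b g $  — match g
step 3: stack=$ C C  input=h b g $  — expand C ::= h N N
step 4: stack=$ C N N h  input=h b g $  — match h
step 5: stack=$ C N N  input=b g $  — expand N ::= λ
step 6: stack=$ C N  input=b g $  — expand N ::= λ
step 7: stack=$ C  input=b g $  — expand C ::= b g
step 8: stack=$ g b  input=b g $  — match b
Stack after step 8: $ g (top = g).

g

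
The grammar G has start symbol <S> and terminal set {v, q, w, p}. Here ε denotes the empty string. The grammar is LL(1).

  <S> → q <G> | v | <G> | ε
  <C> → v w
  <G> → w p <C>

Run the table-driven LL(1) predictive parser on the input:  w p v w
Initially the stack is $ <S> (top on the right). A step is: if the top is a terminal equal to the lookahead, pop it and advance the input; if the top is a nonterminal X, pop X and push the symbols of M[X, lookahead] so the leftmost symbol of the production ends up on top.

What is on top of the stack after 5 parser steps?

step 1: stack=$ <S>  input=w p v w $  — expand <S> → <G>
step 2: stack=$ <G>  input=w p v w $  — expand <G> → w p <C>
step 3: stack=$ <C> p w  input=w p v w $  — match w
step 4: stack=$ <C> p  input=p v w $  — match p
step 5: stack=$ <C>  input=v w $  — expand <C> → v w
Stack after step 5: $ w v (top = v).

v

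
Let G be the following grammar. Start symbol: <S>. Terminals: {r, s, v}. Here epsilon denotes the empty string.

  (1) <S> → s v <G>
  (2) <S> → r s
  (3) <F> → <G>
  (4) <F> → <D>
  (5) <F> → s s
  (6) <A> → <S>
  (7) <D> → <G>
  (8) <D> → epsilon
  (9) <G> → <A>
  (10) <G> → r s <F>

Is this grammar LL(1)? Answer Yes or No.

No

FIRST(<S>) = {r, s}
FIRST(<F>) = {epsilon, r, s}
FIRST(<A>) = {r, s}
FIRST(<D>) = {epsilon, r, s}
FIRST(<G>) = {r, s}
FOLLOW(<S>) = {$}
FOLLOW(<F>) = {$}
FOLLOW(<A>) = {$}
FOLLOW(<D>) = {$}
FOLLOW(<G>) = {$}
Cell M[<F>, r] receives both <F> → <G> and <F> → <D> — the grammar is not LL(1).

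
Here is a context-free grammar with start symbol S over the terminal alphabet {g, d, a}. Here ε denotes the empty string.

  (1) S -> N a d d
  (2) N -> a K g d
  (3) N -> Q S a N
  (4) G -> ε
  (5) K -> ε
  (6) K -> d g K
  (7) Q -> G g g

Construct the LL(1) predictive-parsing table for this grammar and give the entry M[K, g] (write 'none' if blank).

FIRST(G) = {ε}
FIRST(K) = {ε, d}
FIRST(Q) = {g}  (via G g g)
FIRST(N) = {a, g}  (via Q S a N)
FIRST(S) = {a, g}  (via N a d d)
FOLLOW(S) includes $ since S is the start symbol.
FOLLOW(K): in N->a K g d, K is followed by g d with FIRST {g}; in K->d g K, the suffix after K is empty (adds nothing new). Thus FOLLOW(K) = {g}.
For K -> ε: FIRST(ε) = {ε}, so it goes in M[K, t] for t ∈ {}; since ε ∈ FIRST, also for every t ∈ FOLLOW(K) = {g}.
For K -> d g K: FIRST(d g K) = {d}, so it goes in M[K, t] for t ∈ {d}.

K -> ε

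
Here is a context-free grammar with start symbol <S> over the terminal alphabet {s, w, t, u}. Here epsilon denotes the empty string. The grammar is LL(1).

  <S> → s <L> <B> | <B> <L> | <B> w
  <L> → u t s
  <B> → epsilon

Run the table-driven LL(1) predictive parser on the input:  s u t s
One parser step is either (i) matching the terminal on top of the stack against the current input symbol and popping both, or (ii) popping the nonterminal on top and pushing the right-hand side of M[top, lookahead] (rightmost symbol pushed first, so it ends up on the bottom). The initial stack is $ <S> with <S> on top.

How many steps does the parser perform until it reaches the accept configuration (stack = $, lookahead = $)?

7

step 1: stack=$ <S>  input=s u t s $  — expand <S> → s <L> <B>
step 2: stack=$ <B> <L> s  input=s u t s $  — match s
step 3: stack=$ <B> <L>  input=u t s $  — expand <L> → u t s
step 4: stack=$ <B> s t u  input=u t s $  — match u
step 5: stack=$ <B> s t  input=t s $  — match t
step 6: stack=$ <B> s  input=s $  — match s
step 7: stack=$ <B>  input=$  — expand <B> → epsilon
Accept reached after 7 steps.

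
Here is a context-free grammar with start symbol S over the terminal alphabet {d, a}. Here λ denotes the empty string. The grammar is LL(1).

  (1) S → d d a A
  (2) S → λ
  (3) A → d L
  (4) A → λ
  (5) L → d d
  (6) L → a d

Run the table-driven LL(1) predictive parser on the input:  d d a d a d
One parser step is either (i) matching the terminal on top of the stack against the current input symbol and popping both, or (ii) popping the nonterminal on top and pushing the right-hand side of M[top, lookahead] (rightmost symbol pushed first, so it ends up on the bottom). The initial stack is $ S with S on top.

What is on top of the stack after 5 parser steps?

step 1: stack=$ S  input=d d a d a d $  — expand S → d d a A
step 2: stack=$ A a d d  input=d d a d a d $  — match d
step 3: stack=$ A a d  input=d a d a d $  — match d
step 4: stack=$ A a  input=a d a d $  — match a
step 5: stack=$ A  input=d a d $  — expand A → d L
Stack after step 5: $ L d (top = d).

d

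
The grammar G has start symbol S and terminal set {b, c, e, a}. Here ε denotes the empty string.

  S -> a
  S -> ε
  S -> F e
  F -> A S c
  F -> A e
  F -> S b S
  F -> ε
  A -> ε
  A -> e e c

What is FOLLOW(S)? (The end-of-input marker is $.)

FIRST(A): from A->ε we get {ε}; from A->e e c we get {e}. So FIRST(A) = {ε, e}.
FIRST(S): from S->a we get {a}; from S->ε we get {ε}; from S->F e we get {a, b, c, e}. So FIRST(S) = {ε, a, b, c, e}.
FIRST(F): from F->A S c we get {a, b, c, e}; from F->A e we get {e}; from F->S b S we get {a, b, c, e}; from F->ε we get {ε}. So FIRST(F) = {ε, a, b, c, e}.
FOLLOW(S) includes $ since S is the start symbol.
FOLLOW(F): in S->F e, F is followed by e with FIRST {e}. Thus FOLLOW(F) = {e}.
FOLLOW(S): in F->A S c, S is followed by c with FIRST {c}; in F->S b S (occurrence 1), S is followed by b S with FIRST {b}; in F->S b S (occurrence 2), the suffix after S is empty, so FOLLOW(S) ⊇ FOLLOW(F) = {e}. Thus FOLLOW(S) = {$, b, c, e}.
FOLLOW(A): in F->A S c, A is followed by S c with FIRST {a, b, c, e}; in F->A e, A is followed by e with FIRST {e}. Thus FOLLOW(A) = {a, b, c, e}.

{$, b, c, e}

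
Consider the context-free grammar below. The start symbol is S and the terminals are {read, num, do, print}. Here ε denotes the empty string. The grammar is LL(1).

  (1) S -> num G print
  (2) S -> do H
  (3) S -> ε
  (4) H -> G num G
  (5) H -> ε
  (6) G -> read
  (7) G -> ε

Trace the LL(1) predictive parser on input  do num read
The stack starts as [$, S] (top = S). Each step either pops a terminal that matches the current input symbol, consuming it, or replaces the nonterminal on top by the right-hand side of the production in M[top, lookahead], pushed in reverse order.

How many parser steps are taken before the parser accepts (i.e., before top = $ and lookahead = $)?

7

step 1: stack=$ S  input=do num read $  — expand S -> do H
step 2: stack=$ H do  input=do num read $  — match do
step 3: stack=$ H  input=num read $  — expand H -> G num G
step 4: stack=$ G num G  input=num read $  — expand G -> ε
step 5: stack=$ G num  input=num read $  — match num
step 6: stack=$ G  input=read $  — expand G -> read
step 7: stack=$ read  input=read $  — match read
Accept reached after 7 steps.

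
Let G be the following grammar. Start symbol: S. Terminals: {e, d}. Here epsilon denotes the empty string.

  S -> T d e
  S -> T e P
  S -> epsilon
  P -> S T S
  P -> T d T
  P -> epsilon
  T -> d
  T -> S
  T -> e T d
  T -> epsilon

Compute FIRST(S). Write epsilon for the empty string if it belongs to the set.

FIRST(S): from S->T d e we get {d, e}; from S->T e P we get {d, e}; from S->epsilon we get {epsilon}. So FIRST(S) = {epsilon, d, e}.
FIRST(T): from T->d we get {d}; from T->S we get {epsilon, d, e}; from T->e T d we get {e}; from T->epsilon we get {epsilon}. So FIRST(T) = {epsilon, d, e}.
FIRST(P): from P->S T S we get {epsilon, d, e}; from P->T d T we get {d, e}; from P->epsilon we get {epsilon}. So FIRST(P) = {epsilon, d, e}.

{epsilon, d, e}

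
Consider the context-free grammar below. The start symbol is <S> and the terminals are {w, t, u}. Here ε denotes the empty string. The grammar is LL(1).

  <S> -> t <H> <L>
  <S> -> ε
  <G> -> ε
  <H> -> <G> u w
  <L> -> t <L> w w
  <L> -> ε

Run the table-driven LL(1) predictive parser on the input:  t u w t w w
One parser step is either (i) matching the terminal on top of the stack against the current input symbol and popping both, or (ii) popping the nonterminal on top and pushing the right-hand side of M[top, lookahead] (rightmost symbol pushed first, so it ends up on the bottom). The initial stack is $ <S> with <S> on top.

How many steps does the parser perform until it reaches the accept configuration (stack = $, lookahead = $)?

11

step 1: stack=$ <S>  input=t u w t w w $  — expand <S> -> t <H> <L>
step 2: stack=$ <L> <H> t  input=t u w t w w $  — match t
step 3: stack=$ <L> <H>  input=u w t w w $  — expand <H> -> <G> u w
step 4: stack=$ <L> w u <G>  input=u w t w w $  — expand <G> -> ε
step 5: stack=$ <L> w u  input=u w t w w $  — match u
step 6: stack=$ <L> w  input=w t w w $  — match w
step 7: stack=$ <L>  input=t w w $  — expand <L> -> t <L> w w
step 8: stack=$ w w <L> t  input=t w w $  — match t
step 9: stack=$ w w <L>  input=w w $  — expand <L> -> ε
step 10: stack=$ w w  input=w w $  — match w
step 11: stack=$ w  input=w $  — match w
Accept reached after 11 steps.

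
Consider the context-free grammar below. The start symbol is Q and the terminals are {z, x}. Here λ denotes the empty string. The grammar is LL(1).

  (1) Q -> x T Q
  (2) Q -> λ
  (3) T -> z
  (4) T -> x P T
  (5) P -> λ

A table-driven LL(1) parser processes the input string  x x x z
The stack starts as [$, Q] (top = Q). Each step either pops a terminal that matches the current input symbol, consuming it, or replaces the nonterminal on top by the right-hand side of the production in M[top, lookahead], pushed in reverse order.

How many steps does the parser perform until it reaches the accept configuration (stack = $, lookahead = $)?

      Stack      Input      Action
   1  $ Q        x x x z $  expand Q -> x T Q
   2  $ Q T x    x x x z $  match x
   3  $ Q T      x x z $    expand T -> x P T
   4  $ Q T P x  x x z $    match x
   5  $ Q T P    x z $      expand P -> λ
   6  $ Q T      x z $      expand T -> x P T
   7  $ Q T P x  x z $      match x
   8  $ Q T P    z $        expand P -> λ
   9  $ Q T      z $        expand T -> z
  10  $ Q z      z $        match z
  11  $ Q        $          expand Q -> λ
Accept reached after 11 steps.

11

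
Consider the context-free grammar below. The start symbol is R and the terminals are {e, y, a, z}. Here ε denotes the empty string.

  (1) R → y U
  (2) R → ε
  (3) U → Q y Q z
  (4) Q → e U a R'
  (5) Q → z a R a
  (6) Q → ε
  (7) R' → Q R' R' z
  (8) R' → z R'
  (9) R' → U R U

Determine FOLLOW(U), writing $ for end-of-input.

{$, a, e, y, z}

FIRST(R): from R→y U we get {y}; from R→ε we get {ε}. So FIRST(R) = {ε, y}.
FIRST(Q): from Q→e U a R' we get {e}; from Q→z a R a we get {z}; from Q→ε we get {ε}. So FIRST(Q) = {ε, e, z}.
FIRST(U): from U→Q y Q z we get {e, y, z}. So FIRST(U) = {e, y, z}.
FIRST(R'): from R'→Q R' R' z we get {e, y, z}; from R'→z R' we get {z}; from R'→U R U we get {e, y, z}. So FIRST(R') = {e, y, z}.
FOLLOW(R) includes $ since R is the start symbol.
FOLLOW(R): in Q→z a R a, R is followed by a with FIRST {a}; in R'→U R U, R is followed by U with FIRST {e, y, z}. Thus FOLLOW(R) = {$, a, e, y, z}.
FOLLOW(Q): in U→Q y Q z (occurrence 1), Q is followed by y Q z with FIRST {y}; in U→Q y Q z (occurrence 2), Q is followed by z with FIRST {z}; in R'→Q R' R' z, Q is followed by R' R' z with FIRST {e, y, z}. Thus FOLLOW(Q) = {e, y, z}.
FOLLOW(R'): in Q→e U a R', the suffix after R' is empty, so FOLLOW(R') ⊇ FOLLOW(Q) = {e, y, z}; in R'→Q R' R' z (occurrence 1), R' is followed by R' z with FIRST {e, y, z}; in R'→Q R' R' z (occurrence 2), R' is followed by z with FIRST {z}; in R'→z R', the suffix after R' is empty (adds nothing new). Thus FOLLOW(R') = {e, y, z}.
FOLLOW(U): in R→y U, the suffix after U is empty, so FOLLOW(U) ⊇ FOLLOW(R) = {$, a, e, y, z}; in Q→e U a R', U is followed by a R' with FIRST {a}; in R'→U R U (occurrence 1), U is followed by R U with FIRST {e, y, z}; in R'→U R U (occurrence 2), the suffix after U is empty, so FOLLOW(U) ⊇ FOLLOW(R') = {e, y, z}. Thus FOLLOW(U) = {$, a, e, y, z}.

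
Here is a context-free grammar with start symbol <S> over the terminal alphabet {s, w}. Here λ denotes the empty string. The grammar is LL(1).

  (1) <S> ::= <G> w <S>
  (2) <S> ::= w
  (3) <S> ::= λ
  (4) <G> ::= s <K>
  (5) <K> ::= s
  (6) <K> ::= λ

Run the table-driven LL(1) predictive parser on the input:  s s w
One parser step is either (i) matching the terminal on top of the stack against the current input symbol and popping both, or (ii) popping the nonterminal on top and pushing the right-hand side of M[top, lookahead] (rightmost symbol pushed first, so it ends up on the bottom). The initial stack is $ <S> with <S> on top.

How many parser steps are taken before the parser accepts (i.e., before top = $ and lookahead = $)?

step 1: stack=$ <S>  input=s s w $  — expand <S> ::= <G> w <S>
step 2: stack=$ <S> w <G>  input=s s w $  — expand <G> ::= s <K>
step 3: stack=$ <S> w <K> s  input=s s w $  — match s
step 4: stack=$ <S> w <K>  input=s w $  — expand <K> ::= s
step 5: stack=$ <S> w s  input=s w $  — match s
step 6: stack=$ <S> w  input=w $  — match w
step 7: stack=$ <S>  input=$  — expand <S> ::= λ
Accept reached after 7 steps.

7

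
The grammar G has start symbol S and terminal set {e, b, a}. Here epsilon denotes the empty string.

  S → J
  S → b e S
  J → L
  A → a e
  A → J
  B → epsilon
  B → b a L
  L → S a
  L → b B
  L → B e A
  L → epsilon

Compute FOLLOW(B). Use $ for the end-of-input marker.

{$, a, e}

FIRST(B) = {epsilon, b}
FIRST(S) = {epsilon, a, b, e}  (via J)
FIRST(L) = {epsilon, a, b, e}  (via S a, B e A)
FIRST(J) = {epsilon, a, b, e}  (via L)
FIRST(A) = {epsilon, a, b, e}  (via J)
FOLLOW(S) includes $ since S is the start symbol.
FOLLOW(S): in S→b e S, the suffix after S is empty (adds nothing new); in L→S a, S is followed by a with FIRST {a}. Thus FOLLOW(S) = {$, a}.
FOLLOW(J): in S→J, the suffix after J is empty, so FOLLOW(J) ⊇ FOLLOW(S) = {$, a}; in A→J, the suffix after J is empty, so FOLLOW(J) ⊇ FOLLOW(A) = {$, a, e}. Thus FOLLOW(J) = {$, a, e}.
FOLLOW(A): in L→B e A, the suffix after A is empty, so FOLLOW(A) ⊇ FOLLOW(L) = {$, a, e}. Thus FOLLOW(A) = {$, a, e}.
FOLLOW(B): in L→b B, the suffix after B is empty, so FOLLOW(B) ⊇ FOLLOW(L) = {$, a, e}; in L→B e A, B is followed by e A with FIRST {e}. Thus FOLLOW(B) = {$, a, e}.
FOLLOW(L): in J→L, the suffix after L is empty, so FOLLOW(L) ⊇ FOLLOW(J) = {$, a, e}; in B→b a L, the suffix after L is empty, so FOLLOW(L) ⊇ FOLLOW(B) = {$, a, e}. Thus FOLLOW(L) = {$, a, e}.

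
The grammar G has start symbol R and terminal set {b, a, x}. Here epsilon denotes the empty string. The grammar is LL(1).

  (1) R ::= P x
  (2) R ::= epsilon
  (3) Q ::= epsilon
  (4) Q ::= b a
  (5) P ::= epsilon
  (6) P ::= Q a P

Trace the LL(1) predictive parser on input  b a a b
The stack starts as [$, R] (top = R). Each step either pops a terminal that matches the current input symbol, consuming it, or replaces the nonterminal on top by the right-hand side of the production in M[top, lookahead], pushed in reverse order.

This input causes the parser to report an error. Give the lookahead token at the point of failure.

step 1: stack=$ R  input=b a a b $  — expand R ::= P x
step 2: stack=$ x P  input=b a a b $  — expand P ::= Q a P
step 3: stack=$ x P a Q  input=b a a b $  — expand Q ::= b a
step 4: stack=$ x P a a b  input=b a a b $  — match b
step 5: stack=$ x P a a  input=a a b $  — match a
step 6: stack=$ x P a  input=a b $  — match a
step 7: stack=$ x P  input=b $  — expand P ::= Q a P
step 8: stack=$ x P a Q  input=b $  — expand Q ::= b a
step 9: stack=$ x P a a b  input=b $  — match b
step 10: stack=$ x P a a  input=$  — error: top is terminal a but lookahead is $

$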